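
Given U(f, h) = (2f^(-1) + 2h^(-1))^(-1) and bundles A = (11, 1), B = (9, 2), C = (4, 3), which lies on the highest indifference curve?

Bundle C

Evaluate utility at each bundle:
U(A) = 0.458.
U(B) = 0.818.
U(C) = 0.857.
Highest utility is C, so C ≻ B ≻ A.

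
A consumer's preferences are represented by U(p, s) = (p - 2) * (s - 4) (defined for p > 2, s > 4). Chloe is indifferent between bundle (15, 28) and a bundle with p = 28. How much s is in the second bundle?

s = 16

U(15, 28) = 312.
Set U(28, s) = 312 and solve.
With p = 28: (28 − 2) = 26, so (s − 4) = 312/26 = 12.
So s = 4 + 12 = 16.
Check: U(28, 16) = 312.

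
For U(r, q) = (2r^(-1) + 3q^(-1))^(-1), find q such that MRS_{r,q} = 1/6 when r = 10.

q = 5

For CES with ρ = -1, MRS = (2/3)·(q/r)^2.
Setting (2/3)·(q/10)^2 = 1/6 gives (q/10)^2 = 0.25, so q/10 = 0.5 and q = 5.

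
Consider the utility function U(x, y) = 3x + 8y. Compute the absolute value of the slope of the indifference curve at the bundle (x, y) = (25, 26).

MRS = 0.375

MU_x = 3, MU_y = 8, so MRS = 3/8 = 0.375 at every bundle.
At (25, 26): MRS = 0.375.
So at (25, 26) the consumer would give up 0.375 units of y for one more unit of x.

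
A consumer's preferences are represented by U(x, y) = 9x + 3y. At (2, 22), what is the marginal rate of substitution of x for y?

MU_x = 9, MU_y = 3, so MRS = 9/3 = 3 at every bundle.
At (2, 22): MRS = 3.
The indifference curve has slope −3 at this bundle.

MRS = 3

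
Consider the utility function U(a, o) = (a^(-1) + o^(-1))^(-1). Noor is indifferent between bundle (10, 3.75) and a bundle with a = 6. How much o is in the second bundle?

U depends on (a, o) only through S = a^(-1) + o^(-1), so equal utility means equal S. At (10, 3.75): S = 11/30.
With a = 6: 6^(-1) = 1/6, so o^(-1) = 11/30 − 1/6 = 0.2.
Hence o = 1/0.2 = 5.
Check: U(6, 5) = 2.7273.

o = 5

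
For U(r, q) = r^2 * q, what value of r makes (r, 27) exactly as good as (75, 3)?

r = 25

U(75, 3) = 16875.
Set U(r, 27) = 16875 and solve.
With q = 27: r^2 = 16875/27 = 625; taking the square root, r = 25.
Check: U(25, 27) = 16875.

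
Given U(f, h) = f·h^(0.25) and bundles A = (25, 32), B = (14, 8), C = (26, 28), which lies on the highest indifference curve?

Bundle C

Evaluate utility at each bundle:
U(A) = 59.460.
U(B) = 23.545.
U(C) = 59.808.
Highest utility is C, so C ≻ A ≻ B.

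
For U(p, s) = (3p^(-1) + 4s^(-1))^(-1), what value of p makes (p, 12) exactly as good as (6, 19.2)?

U depends on (p, s) only through S = 3p^(-1) + 4s^(-1), so equal utility means equal S. At (6, 19.2): S = 17/24.
With s = 12: 4·12^(-1) = 1/3, so 3p^(-1) = 17/24 − 1/3 = 0.375, i.e. p^(-1) = 0.125.
Hence p = 1/0.125 = 8.
Check: U(8, 12) = 1.4118.

p = 8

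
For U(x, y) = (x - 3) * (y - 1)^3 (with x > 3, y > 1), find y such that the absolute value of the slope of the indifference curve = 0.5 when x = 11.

y = 13

MU_x = (y−1)^3, MU_y = 3·(x−3)·(y−1)^2.
MRS = (1/3)·(y−1)/(x−3).
Substitute x = 11: MRS = (y − 1)/24. Setting this equal to 0.5 gives y − 1 = 0.5·24 = 12, so y = 13.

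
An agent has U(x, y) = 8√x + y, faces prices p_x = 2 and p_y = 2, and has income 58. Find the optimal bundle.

MU_x = 8/(2√x), MU_y = 1.
MRS = 8/(2√x) ÷ 1.
Tangency: set MRS = p_x/p_y = 2/2 = 1.
MRS depends only on x: 4/√x = 1 ⇒ √x = 4/1 = 4 ⇒ x* = 16.
From the budget, 2·y = 58 − 2·16 = 26, so y* = 13.

x* = 16, y* = 13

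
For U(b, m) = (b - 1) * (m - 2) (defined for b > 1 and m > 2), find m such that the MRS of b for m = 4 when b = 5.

m = 18

MU_b = (m−2), MU_m = (b−1).
MRS = (m−2)/(b−1).
Substitute b = 5: MRS = (m − 2)/4. Setting this equal to 4 gives m − 2 = 4·4 = 16, so m = 18.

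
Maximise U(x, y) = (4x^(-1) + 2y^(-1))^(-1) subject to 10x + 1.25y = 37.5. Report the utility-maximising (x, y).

x* = 3, y* = 6

For CES with ρ = -1, MRS = (4/2)·(y/x)^2.
Tangency: set MRS = p_x/p_y = 10/1.25 = 8.
So (y/x)^2 = 4; taking the square root, y/x = 2, i.e. y = 2·x.
Substitute into the budget 10·x + 1.25·y = 37.5: 12.5·x = 37.5, so x* = 3 and y* = 2·3 = 6.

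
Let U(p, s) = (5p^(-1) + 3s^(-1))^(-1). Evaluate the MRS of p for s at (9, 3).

For CES with ρ = -1, MRS = (5/3)·(s/p)^2.
At (9, 3): MRS = 5/27.
The indifference curve has slope −5/27 at this bundle.

MRS = 5/27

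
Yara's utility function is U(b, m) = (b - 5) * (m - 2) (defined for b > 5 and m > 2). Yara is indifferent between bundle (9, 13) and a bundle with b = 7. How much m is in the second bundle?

m = 24

U(9, 13) = 44.
Set U(7, m) = 44 and solve.
With b = 7: (7 − 5) = 2, so (m − 2) = 44/2 = 22.
So m = 2 + 22 = 24.
Check: U(7, 24) = 44.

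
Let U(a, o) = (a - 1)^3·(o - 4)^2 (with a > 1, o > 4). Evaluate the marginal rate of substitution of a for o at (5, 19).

MU_a = 3·(a−1)^2·(o−4)^2, MU_o = 2·(a−1)^3·(o−4).
MRS = (3/2)·(o−4)/(a−1).
At (5, 19): MRS = 5.625.
That is, one extra unit of a is worth 5.625 units of o at the margin.

MRS = 5.625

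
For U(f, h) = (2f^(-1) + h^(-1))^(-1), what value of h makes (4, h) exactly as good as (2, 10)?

U depends on (f, h) only through S = 2f^(-1) + h^(-1), so equal utility means equal S. At (2, 10): S = 1.1.
With f = 4: 2·4^(-1) = 0.5, so h^(-1) = 1.1 − 0.5 = 0.6.
Hence h = 1/0.6 = 5/3.
Check: U(4, 5/3) = 0.9091.

h = 5/3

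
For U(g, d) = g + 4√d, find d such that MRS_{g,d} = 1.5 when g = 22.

d = 9

MU_g = 1, MU_d = 4/(2√d).
MRS = 1 ÷ (4/(2√d)).
MRS depends only on d: 0.5·√d = 1.5 ⇒ √d = 1.5/0.5 = 3 ⇒ d = 9.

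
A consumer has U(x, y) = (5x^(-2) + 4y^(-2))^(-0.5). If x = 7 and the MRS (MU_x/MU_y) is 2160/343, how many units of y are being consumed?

For CES with ρ = -2, MRS = (5/4)·(y/x)^3.
Setting (5/4)·(y/7)^3 = 2160/343 gives (y/7)^3 = 1728/343, so y/7 = 12/7 and y = 12.

y = 12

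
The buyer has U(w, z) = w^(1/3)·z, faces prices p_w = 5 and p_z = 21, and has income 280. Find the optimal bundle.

w* = 14, z* = 10

MU_w = 1/3·w^(-2/3)·z and MU_z = w^(1/3).
MRS = MU_w/MU_z = (1/3)·z/w.
Tangency: set MRS = p_w/p_z = 5/21.
So (1/3)·z/w = 5/21, i.e. z = (5/7)·w.
Substitute into the budget 5·w + 21·z = 280: 20·w = 280, so w* = 14.
Then z* = (5/7)·14 = 10.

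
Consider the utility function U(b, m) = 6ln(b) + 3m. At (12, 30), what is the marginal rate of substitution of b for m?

MRS = 1/6

MU_b = 6/b, MU_m = 3.
MRS = 6/b ÷ 3.
At (12, 30): MRS = 1/6.
The indifference curve has slope −1/6 at this bundle.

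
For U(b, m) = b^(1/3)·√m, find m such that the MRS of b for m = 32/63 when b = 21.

MU_b = 1/3·b^(-2/3)·√m and MU_m = 0.5·b^(1/3)·m^(-0.5).
MRS = MU_b/MU_m = (2/3)·m/b.
Substitute b = 21: MRS = m/31.5. Setting m/31.5 = 32/63 gives m = (32/63)·31.5 = 16.

m = 16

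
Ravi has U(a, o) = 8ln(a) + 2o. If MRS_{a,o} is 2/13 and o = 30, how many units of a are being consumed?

MU_a = 8/a, MU_o = 2.
MRS = 8/a ÷ 2.
MRS depends only on a: 4/a = 2/13 ⇒ a = 4/(2/13) = 26.

a = 26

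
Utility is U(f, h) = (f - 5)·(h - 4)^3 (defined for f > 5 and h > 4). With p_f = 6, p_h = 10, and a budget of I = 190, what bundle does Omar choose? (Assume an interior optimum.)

MU_f = (h−4)^3, MU_h = 3·(f−5)·(h−4)^2.
MRS = (1/3)·(h−4)/(f−5).
Tangency: set MRS = p_f/p_h = 6/10 = 0.6.
So (1/3)·(h − 4)/(f − 5) = 0.6, i.e. (h − 4) = 1.8·(f − 5).
Rewrite the budget in excess-of-subsistence terms: 6·(f − 5) + 10·(h − 4) = 190 − 6·5 − 10·4 = 120.
Substituting, 24·(f − 5) = 120, so f − 5 = 5 and f* = 10.
Then h − 4 = 1.8·5 = 9, so h* = 13.

f* = 10, h* = 13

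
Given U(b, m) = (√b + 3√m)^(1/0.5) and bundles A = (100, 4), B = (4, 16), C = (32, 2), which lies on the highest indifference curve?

Evaluate utility at each bundle:
U(A) = 256.000.
U(B) = 196.000.
U(C) = 98.000.
Highest utility is A, so A ≻ B ≻ C.

Bundle A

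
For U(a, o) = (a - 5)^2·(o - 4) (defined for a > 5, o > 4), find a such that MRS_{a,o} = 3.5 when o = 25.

MU_a = 2·(a−5)·(o−4), MU_o = (a−5)^2.
MRS = (2/1)·(o−4)/(a−5).
Substitute o = 25: MRS = 42/(a − 5). Setting this equal to 3.5 gives a − 5 = 42/3.5 = 12, so a = 17.

a = 17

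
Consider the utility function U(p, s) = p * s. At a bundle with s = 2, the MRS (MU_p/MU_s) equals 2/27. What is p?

p = 27

MU_p = s and MU_s = p.
MRS = MU_p/MU_s = s/p.
Substitute s = 2: MRS = 2/p. Setting 2/p = 2/27 gives p = 2/(2/27) = 27.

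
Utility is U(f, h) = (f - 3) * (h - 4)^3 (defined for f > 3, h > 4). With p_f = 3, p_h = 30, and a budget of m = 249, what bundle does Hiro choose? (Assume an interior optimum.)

f* = 13, h* = 7

MU_f = (h−4)^3, MU_h = 3·(f−3)·(h−4)^2.
MRS = (1/3)·(h−4)/(f−3).
Tangency: set MRS = p_f/p_h = 3/30 = 0.1.
So (1/3)·(h − 4)/(f − 3) = 0.1, i.e. (h − 4) = 0.3·(f − 3).
Rewrite the budget in excess-of-subsistence terms: 3·(f − 3) + 30·(h − 4) = 249 − 3·3 − 30·4 = 120.
Substituting, 12·(f − 3) = 120, so f − 3 = 10 and f* = 13.
Then h − 4 = 0.3·10 = 3, so h* = 7.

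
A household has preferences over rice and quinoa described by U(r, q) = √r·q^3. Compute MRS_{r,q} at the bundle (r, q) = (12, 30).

MU_r = 0.5·r^(-0.5)·q^3 and MU_q = 3·√r·q^2.
MRS = MU_r/MU_q = (1/6)·q/r.
At (12, 30): MRS = 5/12.
So at (12, 30) the consumer would give up 5/12 units of q for one more unit of r.

MRS = 5/12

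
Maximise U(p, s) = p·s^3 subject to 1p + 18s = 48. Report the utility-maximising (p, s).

MU_p = s^3 and MU_s = 3·p·s^2.
MRS = MU_p/MU_s = (1/3)·s/p.
Tangency: set MRS = p_p/p_s = 1/18.
So (1/3)·s/p = 1/18, i.e. s = (1/6)·p.
Substitute into the budget 1·p + 18·s = 48: 4·p = 48, so p* = 12.
Then s* = (1/6)·12 = 2.

p* = 12, s* = 2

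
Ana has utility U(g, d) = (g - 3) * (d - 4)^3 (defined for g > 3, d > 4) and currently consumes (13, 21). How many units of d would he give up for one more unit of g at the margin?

MU_g = (d−4)^3, MU_d = 3·(g−3)·(d−4)^2.
MRS = (1/3)·(d−4)/(g−3).
At (13, 21): MRS = 17/30.
The indifference curve has slope −17/30 at this bundle.

MRS = 17/30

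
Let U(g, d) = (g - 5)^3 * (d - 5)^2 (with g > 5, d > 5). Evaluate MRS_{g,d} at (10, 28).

MU_g = 3·(g−5)^2·(d−5)^2, MU_d = 2·(g−5)^3·(d−5).
MRS = (3/2)·(d−5)/(g−5).
At (10, 28): MRS = 6.9.
The indifference curve has slope −6.9 at this bundle.

MRS = 6.9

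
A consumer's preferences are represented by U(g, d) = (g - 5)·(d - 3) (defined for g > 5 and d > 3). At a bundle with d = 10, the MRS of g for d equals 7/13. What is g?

g = 18

MU_g = (d−3), MU_d = (g−5).
MRS = (d−3)/(g−5).
Substitute d = 10: MRS = 7/(g − 5). Setting this equal to 7/13 gives g − 5 = 7/(7/13) = 13, so g = 18.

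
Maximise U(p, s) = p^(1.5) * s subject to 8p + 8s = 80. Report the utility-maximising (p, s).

p* = 6, s* = 4

MU_p = 1.5·√p·s and MU_s = p^(1.5).
MRS = MU_p/MU_s = (1.5)·s/p.
Tangency: set MRS = p_p/p_s = 8/8 = 1.
So (1.5)·s/p = 1, i.e. s = (2/3)·p.
Substitute into the budget 8·p + 8·s = 80: (40/3)·p = 80, so p* = 6.
Then s* = (2/3)·6 = 4.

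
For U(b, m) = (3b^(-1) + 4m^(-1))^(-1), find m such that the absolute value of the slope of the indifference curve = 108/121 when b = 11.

m = 12

For CES with ρ = -1, MRS = (3/4)·(m/b)^2.
Setting (3/4)·(m/11)^2 = 108/121 gives (m/11)^2 = 144/121, so m/11 = 12/11 and m = 12.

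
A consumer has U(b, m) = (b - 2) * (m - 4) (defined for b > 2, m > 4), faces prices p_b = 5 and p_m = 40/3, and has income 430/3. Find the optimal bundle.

b* = 10, m* = 7

MU_b = (m−4), MU_m = (b−2).
MRS = (m−4)/(b−2).
Tangency: set MRS = p_b/p_m = 5/(40/3) = 0.375.
So (m − 4)/(b − 2) = 0.375, i.e. (m − 4) = 0.375·(b − 2).
Rewrite the budget in excess-of-subsistence terms: 5·(b − 2) + (40/3)·(m − 4) = 430/3 − 5·2 − (40/3)·4 = 80.
Substituting, 10·(b − 2) = 80, so b − 2 = 8 and b* = 10.
Then m − 4 = 0.375·8 = 3, so m* = 7.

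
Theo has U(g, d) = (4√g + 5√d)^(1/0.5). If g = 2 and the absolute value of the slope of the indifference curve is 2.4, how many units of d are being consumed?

d = 18

For CES with ρ = 0.5, MRS = (4/5)·√(d/g).
Setting (4/5)·√(d/2) = 2.4 gives √(d/2) = 3, so d/2 = 9 and d = 18.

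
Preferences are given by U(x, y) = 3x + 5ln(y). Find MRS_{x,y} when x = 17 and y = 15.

MRS = 9

MU_x = 3, MU_y = 5/y.
MRS = 3 ÷ (5/y).
At (17, 15): MRS = 9.
The indifference curve has slope −9 at this bundle.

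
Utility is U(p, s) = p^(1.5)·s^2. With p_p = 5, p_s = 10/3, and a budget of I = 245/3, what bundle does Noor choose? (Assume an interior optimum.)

p* = 7, s* = 14

MU_p = 1.5·√p·s^2 and MU_s = 2·p^(1.5)·s.
MRS = MU_p/MU_s = (0.75)·s/p.
Tangency: set MRS = p_p/p_s = 5/(10/3) = 1.5.
So (0.75)·s/p = 1.5, i.e. s = 2·p.
Substitute into the budget 5·p + (10/3)·s = 245/3: (35/3)·p = 245/3, so p* = 7.
Then s* = 2·7 = 14.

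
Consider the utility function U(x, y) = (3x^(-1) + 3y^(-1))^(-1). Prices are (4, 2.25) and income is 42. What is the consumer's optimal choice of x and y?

x* = 6, y* = 8

For CES with ρ = -1, MRS = (y/x)^2.
Tangency: set MRS = p_x/p_y = 4/2.25 = 16/9.
So (y/x)^2 = 16/9; taking the square root, y/x = 4/3, i.e. y = (4/3)·x.
Substitute into the budget 4·x + 2.25·y = 42: 7·x = 42, so x* = 6 and y* = (4/3)·6 = 8.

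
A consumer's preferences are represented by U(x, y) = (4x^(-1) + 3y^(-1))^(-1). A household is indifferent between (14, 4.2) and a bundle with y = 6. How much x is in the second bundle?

U depends on (x, y) only through S = 4x^(-1) + 3y^(-1), so equal utility means equal S. At (14, 4.2): S = 1.
With y = 6: 3·6^(-1) = 0.5, so 4x^(-1) = 1 − 0.5 = 0.5, i.e. x^(-1) = 0.125.
Hence x = 1/0.125 = 8.
Check: U(8, 6) = 1.

x = 8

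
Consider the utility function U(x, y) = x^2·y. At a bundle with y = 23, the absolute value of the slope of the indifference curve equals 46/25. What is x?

MU_x = 2·x·y and MU_y = x^2.
MRS = MU_x/MU_y = (2/1)·y/x.
Substitute y = 23: MRS = 46/x. Setting 46/x = 46/25 gives x = 46/(46/25) = 25.

x = 25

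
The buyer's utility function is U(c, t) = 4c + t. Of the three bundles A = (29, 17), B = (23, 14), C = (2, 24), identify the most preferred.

Evaluate utility at each bundle:
U(A) = 133.
U(B) = 106.
U(C) = 32.
Highest utility is A, so A ≻ B ≻ C.

Bundle A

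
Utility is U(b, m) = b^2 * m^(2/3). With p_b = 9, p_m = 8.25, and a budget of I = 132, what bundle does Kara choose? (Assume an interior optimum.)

b* = 11, m* = 4

MU_b = 2·b·m^(2/3) and MU_m = 2/3·b^2·m^(-1/3).
MRS = MU_b/MU_m = (3)·m/b.
Tangency: set MRS = p_b/p_m = 9/8.25 = 12/11.
So (3)·m/b = 12/11, i.e. m = (4/11)·b.
Substitute into the budget 9·b + 8.25·m = 132: 12·b = 132, so b* = 11.
Then m* = (4/11)·11 = 4.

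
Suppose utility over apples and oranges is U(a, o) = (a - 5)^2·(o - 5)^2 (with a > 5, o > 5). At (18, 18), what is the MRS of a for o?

MU_a = 2·(a−5)·(o−5)^2, MU_o = 2·(a−5)^2·(o−5).
MRS = (o−5)/(a−5).
At (18, 18): MRS = 1.
That is, one extra unit of a is worth 1 units of o at the margin.

MRS = 1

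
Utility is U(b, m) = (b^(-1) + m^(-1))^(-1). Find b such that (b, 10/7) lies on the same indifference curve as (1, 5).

U depends on (b, m) only through S = b^(-1) + m^(-1), so equal utility means equal S. At (1, 5): S = 1.2.
With m = 10/7: (10/7)^(-1) = 0.7, so b^(-1) = 1.2 − 0.7 = 0.5.
Hence b = 1/0.5 = 2.
Check: U(2, 10/7) = 0.8333.

b = 2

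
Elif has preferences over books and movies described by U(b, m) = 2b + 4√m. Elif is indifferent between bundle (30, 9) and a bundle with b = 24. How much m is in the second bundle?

m = 36

U(30, 9) = 72.
Set U(24, m) = 72 and solve.
With b = 24: 4√m = 72 − 2·24 = 24, so √m = 6 and m = 36.
Check: U(24, 36) = 72.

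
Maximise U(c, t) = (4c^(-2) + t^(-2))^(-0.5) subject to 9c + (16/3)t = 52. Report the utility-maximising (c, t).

For CES with ρ = -2, MRS = (4/1)·(t/c)^3.
Tangency: set MRS = p_c/p_t = 9/(16/3) = 27/16.
So (t/c)^3 = 27/64; taking the cube root, t/c = 0.75, i.e. t = 0.75·c.
Substitute into the budget 9·c + (16/3)·t = 52: 13·c = 52, so c* = 4 and t* = 0.75·4 = 3.

c* = 4, t* = 3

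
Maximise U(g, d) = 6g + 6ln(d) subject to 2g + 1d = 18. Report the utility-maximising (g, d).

g* = 8, d* = 2

MU_g = 6, MU_d = 6/d.
MRS = 6 ÷ (6/d).
Tangency: set MRS = p_g/p_d = 2/1 = 2.
MRS depends only on d: d = 2 ⇒ d* = 2.
From the budget, 2·g = 18 − 1·2 = 16, so g* = 8.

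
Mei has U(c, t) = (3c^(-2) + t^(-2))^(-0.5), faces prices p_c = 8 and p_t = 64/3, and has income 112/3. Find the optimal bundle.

For CES with ρ = -2, MRS = (3/1)·(t/c)^3.
Tangency: set MRS = p_c/p_t = 8/(64/3) = 0.375.
So (t/c)^3 = 0.125; taking the cube root, t/c = 0.5, i.e. t = 0.5·c.
Substitute into the budget 8·c + (64/3)·t = 112/3: (56/3)·c = 112/3, so c* = 2 and t* = 0.5·2 = 1.

c* = 2, t* = 1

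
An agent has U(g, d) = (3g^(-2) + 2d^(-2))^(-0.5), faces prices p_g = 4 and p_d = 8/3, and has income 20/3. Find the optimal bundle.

For CES with ρ = -2, MRS = (3/2)·(d/g)^3.
Tangency: set MRS = p_g/p_d = 4/(8/3) = 1.5.
So (d/g)^3 = 1; taking the cube root, d/g = 1, i.e. d = g.
Substitute into the budget 4·g + (8/3)·d = 20/3: (20/3)·g = 20/3, so g* = 1 and d* = 1.

g* = 1, d* = 1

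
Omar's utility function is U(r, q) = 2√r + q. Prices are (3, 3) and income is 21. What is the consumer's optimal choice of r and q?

MU_r = 2/(2√r), MU_q = 1.
MRS = 2/(2√r) ÷ 1.
Tangency: set MRS = p_r/p_q = 3/3 = 1.
MRS depends only on r: 1/√r = 1 ⇒ √r = 1/1 = 1 ⇒ r* = 1.
From the budget, 3·q = 21 − 3·1 = 18, so q* = 6.

r* = 1, q* = 6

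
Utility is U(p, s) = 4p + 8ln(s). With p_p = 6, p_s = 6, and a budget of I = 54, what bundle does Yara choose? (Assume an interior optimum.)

p* = 7, s* = 2

MU_p = 4, MU_s = 8/s.
MRS = 4 ÷ (8/s).
Tangency: set MRS = p_p/p_s = 6/6 = 1.
MRS depends only on s: 0.5·s = 1 ⇒ s* = 1/0.5 = 2.
From the budget, 6·p = 54 − 6·2 = 42, so p* = 7.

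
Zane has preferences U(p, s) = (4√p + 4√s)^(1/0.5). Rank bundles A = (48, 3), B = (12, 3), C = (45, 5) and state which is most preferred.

Bundle C

Evaluate utility at each bundle:
U(A) = 1200.000.
U(B) = 432.000.
U(C) = 1280.000.
Highest utility is C, so C ≻ A ≻ B.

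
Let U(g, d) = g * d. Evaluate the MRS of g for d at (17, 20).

MU_g = d and MU_d = g.
MRS = MU_g/MU_d = d/g.
At (17, 20): MRS = 20/17.
The indifference curve has slope −20/17 at this bundle.

MRS = 20/17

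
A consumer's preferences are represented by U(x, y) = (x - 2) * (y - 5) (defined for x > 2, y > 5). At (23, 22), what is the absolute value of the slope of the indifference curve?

MRS = 17/21

MU_x = (y−5), MU_y = (x−2).
MRS = (y−5)/(x−2).
At (23, 22): MRS = 17/21.
So at (23, 22) the consumer would give up 17/21 units of y for one more unit of x.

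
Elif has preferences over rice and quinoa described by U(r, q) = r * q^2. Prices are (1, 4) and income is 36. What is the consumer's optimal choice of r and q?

r* = 12, q* = 6

MU_r = q^2 and MU_q = 2·r·q.
MRS = MU_r/MU_q = (1/2)·q/r.
Tangency: set MRS = p_r/p_q = 1/4 = 0.25.
So (1/2)·q/r = 0.25, i.e. q = 0.5·r.
Substitute into the budget 1·r + 4·q = 36: 3·r = 36, so r* = 12.
Then q* = 0.5·12 = 6.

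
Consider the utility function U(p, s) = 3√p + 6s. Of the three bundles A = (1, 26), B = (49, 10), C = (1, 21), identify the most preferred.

Bundle A

Evaluate utility at each bundle:
U(A) = 159.000.
U(B) = 81.000.
U(C) = 129.000.
Highest utility is A, so A ≻ C ≻ B.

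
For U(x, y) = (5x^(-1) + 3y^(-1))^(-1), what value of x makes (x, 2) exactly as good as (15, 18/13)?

x = 5

U depends on (x, y) only through S = 5x^(-1) + 3y^(-1), so equal utility means equal S. At (15, 18/13): S = 2.5.
With y = 2: 3·2^(-1) = 1.5, so 5x^(-1) = 2.5 − 1.5 = 1, i.e. x^(-1) = 0.2.
Hence x = 1/0.2 = 5.
Check: U(5, 2) = 0.4.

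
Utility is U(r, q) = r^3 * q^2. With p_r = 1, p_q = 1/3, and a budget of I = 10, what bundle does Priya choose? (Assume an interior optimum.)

MU_r = 3·r^2·q^2 and MU_q = 2·r^3·q.
MRS = MU_r/MU_q = (3/2)·q/r.
Tangency: set MRS = p_r/p_q = 1/(1/3) = 3.
So (3/2)·q/r = 3, i.e. q = 2·r.
Substitute into the budget 1·r + (1/3)·q = 10: (5/3)·r = 10, so r* = 6.
Then q* = 2·6 = 12.

r* = 6, q* = 12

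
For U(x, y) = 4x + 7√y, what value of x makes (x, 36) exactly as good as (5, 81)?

U(5, 81) = 83.
Set U(x, 36) = 83 and solve.
With y = 36: √36 = 6, so 4x = 83 − 7·6 = 41 and x = 10.25.
Check: U(10.25, 36) = 83.

x = 10.25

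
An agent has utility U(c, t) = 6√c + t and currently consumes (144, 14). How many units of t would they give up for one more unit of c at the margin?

MRS = 0.25

MU_c = 6/(2√c), MU_t = 1.
MRS = 6/(2√c) ÷ 1.
At (144, 14): MRS = 0.25.
So at (144, 14) the consumer would give up 0.25 units of t for one more unit of c.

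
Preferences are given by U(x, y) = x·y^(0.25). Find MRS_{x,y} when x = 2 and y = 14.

MU_x = y^(0.25) and MU_y = 0.25·x·y^(-0.75).
MRS = MU_x/MU_y = (4)·y/x.
At (2, 14): MRS = 28.
The indifference curve has slope −28 at this bundle.

MRS = 28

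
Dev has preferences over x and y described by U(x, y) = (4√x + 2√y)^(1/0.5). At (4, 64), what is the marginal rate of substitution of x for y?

For CES with ρ = 0.5, MRS = (4/2)·√(y/x).
At (4, 64): MRS = 8.
So at (4, 64) the consumer would give up 8 units of y for one more unit of x.

MRS = 8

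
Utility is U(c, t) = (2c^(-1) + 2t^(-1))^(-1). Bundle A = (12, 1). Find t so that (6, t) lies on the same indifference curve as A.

U depends on (c, t) only through S = 2c^(-1) + 2t^(-1), so equal utility means equal S. At (12, 1): S = 13/6.
With c = 6: 2·6^(-1) = 1/3, so 2t^(-1) = 13/6 − 1/3 = 11/6, i.e. t^(-1) = 11/12.
Hence t = 1/(11/12) = 12/11.
Check: U(6, 12/11) = 0.4615.

t = 12/11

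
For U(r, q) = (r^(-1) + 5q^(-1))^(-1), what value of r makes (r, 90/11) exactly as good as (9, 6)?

U depends on (r, q) only through S = r^(-1) + 5q^(-1), so equal utility means equal S. At (9, 6): S = 17/18.
With q = 90/11: 5·(90/11)^(-1) = 11/18, so r^(-1) = 17/18 − 11/18 = 1/3.
Hence r = 1/(1/3) = 3.
Check: U(3, 90/11) = 1.0588.

r = 3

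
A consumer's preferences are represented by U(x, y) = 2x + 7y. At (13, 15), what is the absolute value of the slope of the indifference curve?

MU_x = 2, MU_y = 7, so MRS = 2/7 at every bundle.
At (13, 15): MRS = 2/7.
That is, one extra unit of x is worth 2/7 units of y at the margin.

MRS = 2/7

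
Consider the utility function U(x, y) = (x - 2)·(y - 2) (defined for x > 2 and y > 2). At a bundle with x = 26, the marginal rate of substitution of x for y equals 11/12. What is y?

y = 24

MU_x = (y−2), MU_y = (x−2).
MRS = (y−2)/(x−2).
Substitute x = 26: MRS = (y − 2)/24. Setting this equal to 11/12 gives y − 2 = (11/12)·24 = 22, so y = 24.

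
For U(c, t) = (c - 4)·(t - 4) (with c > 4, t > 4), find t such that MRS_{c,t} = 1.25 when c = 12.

t = 14

MU_c = (t−4), MU_t = (c−4).
MRS = (t−4)/(c−4).
Substitute c = 12: MRS = (t − 4)/8. Setting this equal to 1.25 gives t − 4 = 1.25·8 = 10, so t = 14.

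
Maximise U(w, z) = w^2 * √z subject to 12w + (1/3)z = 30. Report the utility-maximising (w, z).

w* = 2, z* = 18

MU_w = 2·w·√z and MU_z = 0.5·w^2·z^(-0.5).
MRS = MU_w/MU_z = (4)·z/w.
Tangency: set MRS = p_w/p_z = 12/(1/3) = 36.
So (4)·z/w = 36, i.e. z = 9·w.
Substitute into the budget 12·w + (1/3)·z = 30: 15·w = 30, so w* = 2.
Then z* = 9·2 = 18.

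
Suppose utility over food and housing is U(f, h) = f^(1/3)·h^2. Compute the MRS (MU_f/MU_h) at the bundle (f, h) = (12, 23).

MU_f = 1/3·f^(-2/3)·h^2 and MU_h = 2·f^(1/3)·h.
MRS = MU_f/MU_h = (1/6)·h/f.
At (12, 23): MRS = 23/72.
So at (12, 23) the consumer would give up 23/72 units of h for one more unit of f.

MRS = 23/72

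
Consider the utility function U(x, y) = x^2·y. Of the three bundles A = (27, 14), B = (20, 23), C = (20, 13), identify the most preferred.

Evaluate utility at each bundle:
U(A) = 10206.
U(B) = 9200.
U(C) = 5200.
Highest utility is A, so A ≻ B ≻ C.

Bundle A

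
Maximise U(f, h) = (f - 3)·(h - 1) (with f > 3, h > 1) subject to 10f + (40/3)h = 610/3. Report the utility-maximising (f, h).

f* = 11, h* = 7

MU_f = (h−1), MU_h = (f−3).
MRS = (h−1)/(f−3).
Tangency: set MRS = p_f/p_h = 10/(40/3) = 0.75.
So (h − 1)/(f − 3) = 0.75, i.e. (h − 1) = 0.75·(f − 3).
Rewrite the budget in excess-of-subsistence terms: 10·(f − 3) + (40/3)·(h − 1) = 610/3 − 10·3 − (40/3)·1 = 160.
Substituting, 20·(f − 3) = 160, so f − 3 = 8 and f* = 11.
Then h − 1 = 0.75·8 = 6, so h* = 7.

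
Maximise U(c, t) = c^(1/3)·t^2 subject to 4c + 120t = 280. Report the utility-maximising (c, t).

MU_c = 1/3·c^(-2/3)·t^2 and MU_t = 2·c^(1/3)·t.
MRS = MU_c/MU_t = (1/6)·t/c.
Tangency: set MRS = p_c/p_t = 4/120 = 1/30.
So (1/6)·t/c = 1/30, i.e. t = 0.2·c.
Substitute into the budget 4·c + 120·t = 280: 28·c = 280, so c* = 10.
Then t* = 0.2·10 = 2.

c* = 10, t* = 2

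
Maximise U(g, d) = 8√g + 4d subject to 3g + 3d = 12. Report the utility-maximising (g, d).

MU_g = 8/(2√g), MU_d = 4.
MRS = 8/(2√g) ÷ 4.
Tangency: set MRS = p_g/p_d = 3/3 = 1.
MRS depends only on g: 1/√g = 1 ⇒ √g = 1/1 = 1 ⇒ g* = 1.
From the budget, 3·d = 12 − 3·1 = 9, so d* = 3.

g* = 1, d* = 3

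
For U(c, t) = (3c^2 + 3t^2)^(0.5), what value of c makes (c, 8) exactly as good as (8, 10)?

U depends on (c, t) only through S = 3c^2 + 3t^2, so equal utility means equal S. At (8, 10): S = 492.
With t = 8: 3·8^2 = 192, so 3c^2 = 492 − 192 = 300, i.e. c^2 = 100.
Hence c = √100 = 10.
Check: U(10, 8) = 22.1811.

c = 10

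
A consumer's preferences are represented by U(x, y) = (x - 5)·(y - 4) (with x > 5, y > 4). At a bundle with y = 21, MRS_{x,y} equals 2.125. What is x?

MU_x = (y−4), MU_y = (x−5).
MRS = (y−4)/(x−5).
Substitute y = 21: MRS = 17/(x − 5). Setting this equal to 2.125 gives x − 5 = 17/2.125 = 8, so x = 13.

x = 13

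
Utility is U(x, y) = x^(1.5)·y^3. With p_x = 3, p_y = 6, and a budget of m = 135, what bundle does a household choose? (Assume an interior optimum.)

MU_x = 1.5·√x·y^3 and MU_y = 3·x^(1.5)·y^2.
MRS = MU_x/MU_y = (0.5)·y/x.
Tangency: set MRS = p_x/p_y = 3/6 = 0.5.
So (0.5)·y/x = 0.5, i.e. y = x.
Substitute into the budget 3·x + 6·y = 135: 9·x = 135, so x* = 15.
Then y* = 15.

x* = 15, y* = 15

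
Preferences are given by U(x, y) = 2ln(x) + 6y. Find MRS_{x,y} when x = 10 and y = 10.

MRS = 1/30

MU_x = 2/x, MU_y = 6.
MRS = 2/x ÷ 6.
At (10, 10): MRS = 1/30.
That is, one extra unit of x is worth 1/30 units of y at the margin.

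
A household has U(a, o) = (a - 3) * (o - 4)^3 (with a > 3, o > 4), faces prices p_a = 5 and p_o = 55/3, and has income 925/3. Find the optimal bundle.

MU_a = (o−4)^3, MU_o = 3·(a−3)·(o−4)^2.
MRS = (1/3)·(o−4)/(a−3).
Tangency: set MRS = p_a/p_o = 5/(55/3) = 3/11.
So (1/3)·(o − 4)/(a − 3) = 3/11, i.e. (o − 4) = (9/11)·(a − 3).
Rewrite the budget in excess-of-subsistence terms: 5·(a − 3) + (55/3)·(o − 4) = 925/3 − 5·3 − (55/3)·4 = 220.
Substituting, 20·(a − 3) = 220, so a − 3 = 11 and a* = 14.
Then o − 4 = (9/11)·11 = 9, so o* = 13.

a* = 14, o* = 13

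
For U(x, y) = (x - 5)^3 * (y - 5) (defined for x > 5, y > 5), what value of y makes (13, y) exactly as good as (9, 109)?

y = 18

U(9, 109) = 6656.
Set U(13, y) = 6656 and solve.
With x = 13: (13 − 5)^3 = 512, so (y − 5) = 6656/512 = 13.
So y = 5 + 13 = 18.
Check: U(13, 18) = 6656.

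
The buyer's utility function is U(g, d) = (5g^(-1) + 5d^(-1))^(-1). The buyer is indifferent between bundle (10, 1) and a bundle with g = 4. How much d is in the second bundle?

d = 20/17

U depends on (g, d) only through S = 5g^(-1) + 5d^(-1), so equal utility means equal S. At (10, 1): S = 5.5.
With g = 4: 5·4^(-1) = 1.25, so 5d^(-1) = 5.5 − 1.25 = 4.25, i.e. d^(-1) = 0.85.
Hence d = 1/0.85 = 20/17.
Check: U(4, 20/17) = 0.1818.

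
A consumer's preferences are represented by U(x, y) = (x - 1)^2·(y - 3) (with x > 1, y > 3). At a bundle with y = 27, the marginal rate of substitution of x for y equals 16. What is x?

x = 4

MU_x = 2·(x−1)·(y−3), MU_y = (x−1)^2.
MRS = (2/1)·(y−3)/(x−1).
Substitute y = 27: MRS = 48/(x − 1). Setting this equal to 16 gives x − 1 = 48/16 = 3, so x = 4.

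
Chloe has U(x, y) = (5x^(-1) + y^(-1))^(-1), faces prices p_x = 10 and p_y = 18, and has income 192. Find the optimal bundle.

x* = 12, y* = 4

For CES with ρ = -1, MRS = (5/1)·(y/x)^2.
Tangency: set MRS = p_x/p_y = 10/18 = 5/9.
So (y/x)^2 = 1/9; taking the square root, y/x = 1/3, i.e. y = (1/3)·x.
Substitute into the budget 10·x + 18·y = 192: 16·x = 192, so x* = 12 and y* = (1/3)·12 = 4.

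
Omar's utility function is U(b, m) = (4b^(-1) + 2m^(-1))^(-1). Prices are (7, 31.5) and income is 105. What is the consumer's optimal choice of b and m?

For CES with ρ = -1, MRS = (4/2)·(m/b)^2.
Tangency: set MRS = p_b/p_m = 7/31.5 = 2/9.
So (m/b)^2 = 1/9; taking the square root, m/b = 1/3, i.e. m = (1/3)·b.
Substitute into the budget 7·b + 31.5·m = 105: 17.5·b = 105, so b* = 6 and m* = (1/3)·6 = 2.

b* = 6, m* = 2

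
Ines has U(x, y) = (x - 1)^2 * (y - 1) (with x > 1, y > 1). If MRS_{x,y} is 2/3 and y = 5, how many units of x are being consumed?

x = 13

MU_x = 2·(x−1)·(y−1), MU_y = (x−1)^2.
MRS = (2/1)·(y−1)/(x−1).
Substitute y = 5: MRS = 8/(x − 1). Setting this equal to 2/3 gives x − 1 = 8/(2/3) = 12, so x = 13.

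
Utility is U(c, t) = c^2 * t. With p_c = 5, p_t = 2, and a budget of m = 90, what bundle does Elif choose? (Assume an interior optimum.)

c* = 12, t* = 15

MU_c = 2·c·t and MU_t = c^2.
MRS = MU_c/MU_t = (2/1)·t/c.
Tangency: set MRS = p_c/p_t = 5/2 = 2.5.
So (2/1)·t/c = 2.5, i.e. t = 1.25·c.
Substitute into the budget 5·c + 2·t = 90: 7.5·c = 90, so c* = 12.
Then t* = 1.25·12 = 15.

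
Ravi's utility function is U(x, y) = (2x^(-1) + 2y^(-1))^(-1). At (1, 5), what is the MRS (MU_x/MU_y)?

MRS = 25

For CES with ρ = -1, MRS = (y/x)^2.
At (1, 5): MRS = 25.
That is, one extra unit of x is worth 25 units of y at the margin.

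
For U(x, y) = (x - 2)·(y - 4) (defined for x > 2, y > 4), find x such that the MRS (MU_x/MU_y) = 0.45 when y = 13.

x = 22

MU_x = (y−4), MU_y = (x−2).
MRS = (y−4)/(x−2).
Substitute y = 13: MRS = 9/(x − 2). Setting this equal to 0.45 gives x − 2 = 9/0.45 = 20, so x = 22.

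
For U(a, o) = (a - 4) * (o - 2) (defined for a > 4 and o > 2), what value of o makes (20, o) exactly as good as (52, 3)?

o = 5

U(52, 3) = 48.
Set U(20, o) = 48 and solve.
With a = 20: (20 − 4) = 16, so (o − 2) = 48/16 = 3.
So o = 2 + 3 = 5.
Check: U(20, 5) = 48.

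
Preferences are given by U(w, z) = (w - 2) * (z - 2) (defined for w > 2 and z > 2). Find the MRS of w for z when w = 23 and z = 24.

MRS = 22/21

MU_w = (z−2), MU_z = (w−2).
MRS = (z−2)/(w−2).
At (23, 24): MRS = 22/21.
That is, one extra unit of w is worth 22/21 units of z at the margin.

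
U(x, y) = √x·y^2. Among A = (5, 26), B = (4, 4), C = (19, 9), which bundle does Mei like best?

Evaluate utility at each bundle:
U(A) = 1511.582.
U(B) = 32.000.
U(C) = 353.071.
Highest utility is A, so A ≻ C ≻ B.

Bundle A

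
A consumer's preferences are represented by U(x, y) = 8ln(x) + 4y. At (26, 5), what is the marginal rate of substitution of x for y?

MU_x = 8/x, MU_y = 4.
MRS = 8/x ÷ 4.
At (26, 5): MRS = 1/13.
The indifference curve has slope −1/13 at this bundle.

MRS = 1/13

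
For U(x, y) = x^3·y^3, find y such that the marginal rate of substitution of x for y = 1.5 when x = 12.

MU_x = 3·x^2·y^3 and MU_y = 3·x^3·y^2.
MRS = MU_x/MU_y = y/x.
Substitute x = 12: MRS = y/12. Setting y/12 = 1.5 gives y = 1.5·12 = 18.

y = 18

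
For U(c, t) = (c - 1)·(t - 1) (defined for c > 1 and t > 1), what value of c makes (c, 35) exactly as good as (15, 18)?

U(15, 18) = 238.
Set U(c, 35) = 238 and solve.
With t = 35: (35 − 1) = 34, so (c − 1) = 238/34 = 7.
So c = 1 + 7 = 8.
Check: U(8, 35) = 238.

c = 8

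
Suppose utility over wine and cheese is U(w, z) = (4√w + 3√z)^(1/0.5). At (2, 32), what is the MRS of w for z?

MRS = 16/3

For CES with ρ = 0.5, MRS = (4/3)·√(z/w).
At (2, 32): MRS = 16/3.
That is, one extra unit of w is worth 16/3 units of z at the margin.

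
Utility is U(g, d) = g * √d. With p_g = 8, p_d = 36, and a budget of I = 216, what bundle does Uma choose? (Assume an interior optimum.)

g* = 18, d* = 2

MU_g = √d and MU_d = 0.5·g·d^(-0.5).
MRS = MU_g/MU_d = (2)·d/g.
Tangency: set MRS = p_g/p_d = 8/36 = 2/9.
So (2)·d/g = 2/9, i.e. d = (1/9)·g.
Substitute into the budget 8·g + 36·d = 216: 12·g = 216, so g* = 18.
Then d* = (1/9)·18 = 2.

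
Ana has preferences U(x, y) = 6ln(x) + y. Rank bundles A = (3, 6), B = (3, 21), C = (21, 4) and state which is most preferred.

Bundle B

Evaluate utility at each bundle:
U(A) = 12.592.
U(B) = 27.592.
U(C) = 22.267.
Highest utility is B, so B ≻ C ≻ A.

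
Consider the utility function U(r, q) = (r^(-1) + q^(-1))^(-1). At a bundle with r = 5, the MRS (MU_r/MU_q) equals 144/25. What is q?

For CES with ρ = -1, MRS = (q/r)^2.
Setting (q/5)^2 = 144/25 gives q/5 = 2.4 and q = 12.

q = 12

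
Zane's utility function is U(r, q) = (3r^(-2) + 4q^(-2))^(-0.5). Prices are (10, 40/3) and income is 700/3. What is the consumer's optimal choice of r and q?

r* = 10, q* = 10

For CES with ρ = -2, MRS = (3/4)·(q/r)^3.
Tangency: set MRS = p_r/p_q = 10/(40/3) = 0.75.
So (q/r)^3 = 1; taking the cube root, q/r = 1, i.e. q = r.
Substitute into the budget 10·r + (40/3)·q = 700/3: (70/3)·r = 700/3, so r* = 10 and q* = 10.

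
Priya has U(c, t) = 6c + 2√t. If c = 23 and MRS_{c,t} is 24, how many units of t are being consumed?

MU_c = 6, MU_t = 2/(2√t).
MRS = 6 ÷ (2/(2√t)).
MRS depends only on t: 6·√t = 24 ⇒ √t = 24/6 = 4 ⇒ t = 16.

t = 16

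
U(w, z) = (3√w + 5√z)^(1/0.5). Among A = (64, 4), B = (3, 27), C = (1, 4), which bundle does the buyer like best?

Evaluate utility at each bundle:
U(A) = 1156.000.
U(B) = 972.000.
U(C) = 169.000.
Highest utility is A, so A ≻ B ≻ C.

Bundle A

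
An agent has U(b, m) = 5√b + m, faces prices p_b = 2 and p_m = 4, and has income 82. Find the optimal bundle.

MU_b = 5/(2√b), MU_m = 1.
MRS = 5/(2√b) ÷ 1.
Tangency: set MRS = p_b/p_m = 2/4 = 0.5.
MRS depends only on b: 2.5/√b = 0.5 ⇒ √b = 2.5/0.5 = 5 ⇒ b* = 25.
From the budget, 4·m = 82 − 2·25 = 32, so m* = 8.

b* = 25, m* = 8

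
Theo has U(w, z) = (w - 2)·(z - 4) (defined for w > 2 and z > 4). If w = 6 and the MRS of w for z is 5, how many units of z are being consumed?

MU_w = (z−4), MU_z = (w−2).
MRS = (z−4)/(w−2).
Substitute w = 6: MRS = (z − 4)/4. Setting this equal to 5 gives z − 4 = 5·4 = 20, so z = 24.

z = 24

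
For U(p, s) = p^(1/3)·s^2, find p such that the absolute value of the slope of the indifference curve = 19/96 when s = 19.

p = 16

MU_p = 1/3·p^(-2/3)·s^2 and MU_s = 2·p^(1/3)·s.
MRS = MU_p/MU_s = (1/6)·s/p.
Substitute s = 19: MRS = (19/6)/p. Setting (19/6)/p = 19/96 gives p = (19/6)/(19/96) = 16.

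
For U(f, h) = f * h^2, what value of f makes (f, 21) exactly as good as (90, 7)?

f = 10

U(90, 7) = 4410.
Set U(f, 21) = 4410 and solve.
With h = 21: 21^2 = 441, so f = 4410/441 = 10.
Check: U(10, 21) = 4410.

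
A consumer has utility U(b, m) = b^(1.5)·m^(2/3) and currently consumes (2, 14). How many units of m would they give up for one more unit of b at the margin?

MU_b = 1.5·√b·m^(2/3) and MU_m = 2/3·b^(1.5)·m^(-1/3).
MRS = MU_b/MU_m = (2.25)·m/b.
At (2, 14): MRS = 15.75.
The indifference curve has slope −15.75 at this bundle.

MRS = 15.75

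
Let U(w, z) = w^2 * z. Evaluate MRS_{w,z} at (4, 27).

MRS = 13.5

MU_w = 2·w·z and MU_z = w^2.
MRS = MU_w/MU_z = (2/1)·z/w.
At (4, 27): MRS = 13.5.
The indifference curve has slope −13.5 at this bundle.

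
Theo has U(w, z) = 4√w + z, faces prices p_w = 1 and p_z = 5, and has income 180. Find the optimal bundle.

w* = 100, z* = 16

MU_w = 4/(2√w), MU_z = 1.
MRS = 4/(2√w) ÷ 1.
Tangency: set MRS = p_w/p_z = 1/5 = 0.2.
MRS depends only on w: 2/√w = 0.2 ⇒ √w = 2/0.2 = 10 ⇒ w* = 100.
From the budget, 5·z = 180 − 1·100 = 80, so z* = 16.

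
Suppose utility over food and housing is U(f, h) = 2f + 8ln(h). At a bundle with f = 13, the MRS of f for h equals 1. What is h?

h = 4

MU_f = 2, MU_h = 8/h.
MRS = 2 ÷ (8/h).
MRS depends only on h: 0.25·h = 1 ⇒ h = 1/0.25 = 4.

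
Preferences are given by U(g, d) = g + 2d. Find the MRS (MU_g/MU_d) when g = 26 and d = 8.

MRS = 0.5

MU_g = 1, MU_d = 2, so MRS = 1/2 = 0.5 at every bundle.
At (26, 8): MRS = 0.5.
So at (26, 8) the consumer would give up 0.5 units of d for one more unit of g.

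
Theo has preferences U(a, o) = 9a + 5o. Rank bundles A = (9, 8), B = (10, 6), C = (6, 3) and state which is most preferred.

Evaluate utility at each bundle:
U(A) = 121.
U(B) = 120.
U(C) = 69.
Highest utility is A, so A ≻ B ≻ C.

Bundle A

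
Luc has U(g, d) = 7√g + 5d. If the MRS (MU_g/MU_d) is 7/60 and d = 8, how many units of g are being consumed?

g = 36

MU_g = 7/(2√g), MU_d = 5.
MRS = 7/(2√g) ÷ 5.
MRS depends only on g: 0.7/√g = 7/60 ⇒ √g = 0.7/(7/60) = 6 ⇒ g = 36.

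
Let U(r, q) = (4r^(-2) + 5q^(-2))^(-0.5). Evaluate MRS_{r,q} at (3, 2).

MRS = 32/135

For CES with ρ = -2, MRS = (4/5)·(q/r)^3.
At (3, 2): MRS = 32/135.
So at (3, 2) the consumer would give up 32/135 units of q for one more unit of r.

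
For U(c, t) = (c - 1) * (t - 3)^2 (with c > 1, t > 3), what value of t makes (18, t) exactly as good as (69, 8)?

t = 13

U(69, 8) = 1700.
Set U(18, t) = 1700 and solve.
With c = 18: (18 − 1) = 17, so (t − 3)^2 = 1700/17 = 100.
Taking the square root (with t > 3): t − 3 = 10, so t = 13.
Check: U(18, 13) = 1700.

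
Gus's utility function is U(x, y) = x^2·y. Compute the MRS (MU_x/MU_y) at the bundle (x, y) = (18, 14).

MRS = 14/9

MU_x = 2·x·y and MU_y = x^2.
MRS = MU_x/MU_y = (2/1)·y/x.
At (18, 14): MRS = 14/9.
So at (18, 14) the consumer would give up 14/9 units of y for one more unit of x.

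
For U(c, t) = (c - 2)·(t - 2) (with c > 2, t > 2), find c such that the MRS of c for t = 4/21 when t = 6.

MU_c = (t−2), MU_t = (c−2).
MRS = (t−2)/(c−2).
Substitute t = 6: MRS = 4/(c − 2). Setting this equal to 4/21 gives c − 2 = 4/(4/21) = 21, so c = 23.

c = 23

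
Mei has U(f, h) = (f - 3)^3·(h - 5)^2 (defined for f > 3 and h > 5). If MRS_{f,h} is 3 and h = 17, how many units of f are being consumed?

MU_f = 3·(f−3)^2·(h−5)^2, MU_h = 2·(f−3)^3·(h−5).
MRS = (3/2)·(h−5)/(f−3).
Substitute h = 17: MRS = 18/(f − 3). Setting this equal to 3 gives f − 3 = 18/3 = 6, so f = 9.

f = 9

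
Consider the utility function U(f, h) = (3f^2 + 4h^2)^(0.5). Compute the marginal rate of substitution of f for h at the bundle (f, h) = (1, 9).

For CES with ρ = 2, MRS = (3/4)·(h/f)^(-1).
At (1, 9): MRS = 1/12.
So at (1, 9) the consumer would give up 1/12 units of h for one more unit of f.

MRS = 1/12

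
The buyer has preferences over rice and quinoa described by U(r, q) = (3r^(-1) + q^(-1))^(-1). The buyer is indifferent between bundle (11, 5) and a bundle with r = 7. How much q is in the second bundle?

U depends on (r, q) only through S = 3r^(-1) + q^(-1), so equal utility means equal S. At (11, 5): S = 26/55.
With r = 7: 3·7^(-1) = 3/7, so q^(-1) = 26/55 − 3/7 = 17/385.
Hence q = 1/(17/385) = 385/17.
Check: U(7, 385/17) = 2.1154.

q = 385/17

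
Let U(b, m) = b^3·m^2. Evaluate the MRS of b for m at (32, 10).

MRS = 15/32

MU_b = 3·b^2·m^2 and MU_m = 2·b^3·m.
MRS = MU_b/MU_m = (3/2)·m/b.
At (32, 10): MRS = 15/32.
So at (32, 10) the consumer would give up 15/32 units of m for one more unit of b.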